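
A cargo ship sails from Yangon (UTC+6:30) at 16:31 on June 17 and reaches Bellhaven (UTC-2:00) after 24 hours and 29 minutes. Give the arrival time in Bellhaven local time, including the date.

08:30 on June 18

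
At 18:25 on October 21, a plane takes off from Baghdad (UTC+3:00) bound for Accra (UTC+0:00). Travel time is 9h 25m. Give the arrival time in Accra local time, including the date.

00:50 on October 22

Accra is 3:00 behind Baghdad.
After 9 hours and 25 minutes it is 03:50 (Oct 22) in Baghdad.
Shift by the zone difference: 03:50 − 3:00 = 00:50 on Oct 22 in Accra.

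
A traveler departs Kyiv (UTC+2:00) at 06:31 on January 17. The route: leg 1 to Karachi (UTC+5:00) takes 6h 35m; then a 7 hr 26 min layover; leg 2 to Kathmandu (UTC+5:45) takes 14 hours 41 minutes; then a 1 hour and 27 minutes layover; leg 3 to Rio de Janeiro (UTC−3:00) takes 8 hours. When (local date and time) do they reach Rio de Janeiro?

15:40 on Jan 18

Convert departure to UTC: 06:31 − 2:00 = 04:31 UTC on Jan 17.
Add 6 hours 35 minutes leg 1 → 11:06 UTC.
Add 7 hours and 26 minutes layover in Karachi → 18:32 UTC.
Add 14 hours 41 minutes leg 2 → 09:13 UTC (Jan 18).
Add 1 hour 27 minutes layover in Kathmandu → 10:40 UTC.
Add 8 hours leg 3 → 18:40 UTC.
Rio de Janeiro is UTC−3:00, so local arrival = 18:40 − 3:00 = 15:40 on Jan 18.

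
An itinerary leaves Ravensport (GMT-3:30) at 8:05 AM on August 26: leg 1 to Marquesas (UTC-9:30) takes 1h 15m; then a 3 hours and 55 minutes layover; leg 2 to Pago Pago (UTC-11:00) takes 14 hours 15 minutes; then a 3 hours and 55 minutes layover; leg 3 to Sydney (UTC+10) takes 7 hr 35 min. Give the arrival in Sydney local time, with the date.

4:30 AM on August 28

Convert departure to UTC: 8:05 AM + 3:30 = 11:35 AM UTC on Aug 26.
Add 1 hour 15 minutes leg 1 → 12:50 PM UTC.
Add 3 hours and 55 minutes layover in Marquesas → 4:45 PM UTC.
Add 14 hours and 15 minutes leg 2 → 7:00 AM UTC (Aug 27).
Add 3 hours and 55 minutes layover in Pago Pago → 10:55 AM UTC.
Add 7 hours and 35 minutes leg 3 → 6:30 PM UTC.
Sydney is UTC+10:00, so local arrival = 6:30 PM + 10:00 = 4:30 AM on Aug 28.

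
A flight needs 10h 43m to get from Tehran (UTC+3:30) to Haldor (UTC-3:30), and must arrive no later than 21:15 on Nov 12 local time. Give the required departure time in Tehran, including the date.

17:32 on November 12

Target arrival in UTC: 21:15 + 3:30 = 00:45 on Nov 13.
Subtract 10 hours and 43 minutes → departure 14:02 UTC on Nov 12.
Tehran is UTC+3:30: 14:02 + 3:30 = 17:32 on Nov 12.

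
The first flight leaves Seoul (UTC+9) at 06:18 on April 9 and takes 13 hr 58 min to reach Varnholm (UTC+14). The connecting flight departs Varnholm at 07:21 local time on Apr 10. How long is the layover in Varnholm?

Convert departure to UTC: 06:18 − 9:00 = 21:18 UTC on Apr 8.
Add 13 hours 58 minutes flight time → 11:16 UTC (Apr 9).
Varnholm is UTC+14:00, so local arrival = 11:16 + 14:00 = 01:16 on Apr 10.
Layover = 07:21 − 01:16 = 6 hours 5 minutes.

6 hours 5 minutes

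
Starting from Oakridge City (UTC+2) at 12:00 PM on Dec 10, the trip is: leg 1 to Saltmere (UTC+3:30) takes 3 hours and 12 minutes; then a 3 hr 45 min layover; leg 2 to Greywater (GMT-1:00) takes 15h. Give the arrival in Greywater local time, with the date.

6:57 AM on Dec 11

Convert departure to UTC: 12:00 PM − 2:00 = 10:00 AM UTC on Dec 10.
Add 3 hours 12 minutes leg 1 → 1:12 PM UTC.
Add 3 hours 45 minutes layover in Saltmere → 4:57 PM UTC.
Add 15 hours leg 2 → 7:57 AM UTC (Dec 11).
Greywater is UTC−1:00, so local arrival = 7:57 AM − 1:00 = 6:57 AM on Dec 11.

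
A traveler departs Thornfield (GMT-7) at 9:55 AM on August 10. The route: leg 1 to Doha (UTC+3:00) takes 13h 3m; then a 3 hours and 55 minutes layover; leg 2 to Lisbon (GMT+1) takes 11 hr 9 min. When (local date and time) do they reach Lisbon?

10:02 PM on August 11

Convert departure to UTC: 9:55 AM + 7:00 = 4:55 PM UTC on Aug 10.
Add 13 hours and 3 minutes leg 1 → 5:58 AM UTC (Aug 11).
Add 3 hours 55 minutes layover in Doha → 9:53 AM UTC.
Add 11 hours 9 minutes leg 2 → 9:02 PM UTC.
Lisbon is UTC+1:00, so local arrival = 9:02 PM + 1:00 = 10:02 PM on Aug 11.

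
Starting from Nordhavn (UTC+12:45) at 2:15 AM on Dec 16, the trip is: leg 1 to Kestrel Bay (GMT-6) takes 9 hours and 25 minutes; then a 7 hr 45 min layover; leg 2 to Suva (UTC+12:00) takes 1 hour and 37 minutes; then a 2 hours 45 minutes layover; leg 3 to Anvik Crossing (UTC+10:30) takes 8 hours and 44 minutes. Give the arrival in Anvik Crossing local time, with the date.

Convert departure to UTC: 2:15 AM − 12:45 = 1:30 PM UTC on Dec 15.
Add 9 hours 25 minutes leg 1 → 10:55 PM UTC.
Add 7 hours and 45 minutes layover in Kestrel Bay → 6:40 AM UTC (Dec 16).
Add 1 hour and 37 minutes leg 2 → 8:17 AM UTC.
Add 2 hours 45 minutes layover in Suva → 11:02 AM UTC.
Add 8 hours and 44 minutes leg 3 → 7:46 PM UTC.
Anvik Crossing is UTC+10:30, so local arrival = 7:46 PM + 10:30 = 6:16 AM on Dec 17.

6:16 AM on December 17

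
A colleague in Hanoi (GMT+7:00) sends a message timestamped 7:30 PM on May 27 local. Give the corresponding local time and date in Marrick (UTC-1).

11:30 AM on May 27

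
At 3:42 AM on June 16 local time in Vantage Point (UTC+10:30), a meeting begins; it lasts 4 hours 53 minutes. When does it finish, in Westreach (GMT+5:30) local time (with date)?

3:35 AM on June 16

Convert start to UTC: 3:42 AM − 10:30 = 5:12 PM UTC on Jun 15.
Add 4 hours 53 minutes duration → 10:05 PM UTC.
Westreach is UTC+5:30, so local end time = 10:05 PM + 5:30 = 3:35 AM on Jun 16.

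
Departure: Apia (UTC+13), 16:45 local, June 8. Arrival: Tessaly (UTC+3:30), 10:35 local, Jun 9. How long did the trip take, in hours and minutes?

27 hours 20 minutes

Tessaly is 9:30 behind Apia.
Clock-face elapsed time (ignoring zones) is 17 hours 50 minutes.
Actual elapsed = 17 hours 50 minutes + 9:30 = 27 hours 20 minutes.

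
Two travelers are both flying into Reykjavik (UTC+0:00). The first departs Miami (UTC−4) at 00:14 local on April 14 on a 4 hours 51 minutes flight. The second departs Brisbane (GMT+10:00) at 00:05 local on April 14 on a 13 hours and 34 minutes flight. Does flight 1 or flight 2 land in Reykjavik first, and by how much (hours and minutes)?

the second, by 5 hours 26 minutes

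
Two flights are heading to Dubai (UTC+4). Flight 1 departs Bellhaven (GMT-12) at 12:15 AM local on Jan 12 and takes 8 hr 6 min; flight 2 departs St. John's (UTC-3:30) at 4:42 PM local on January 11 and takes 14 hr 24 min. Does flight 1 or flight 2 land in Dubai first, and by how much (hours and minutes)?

Flight 1 in UTC: 12:15 AM + 12:00 = 12:15 PM on Jan 12.
+8 hours 6 minutes → arrive 8:21 PM UTC on Jan 12.
Flight 2 in UTC: 4:42 PM + 3:30 = 8:12 PM on Jan 11.
+14 hours 24 minutes → arrive 10:36 AM UTC on Jan 12.
Flight 2 lands earlier by 9 hours 45 minutes.

the second, by 9 hours 45 minutes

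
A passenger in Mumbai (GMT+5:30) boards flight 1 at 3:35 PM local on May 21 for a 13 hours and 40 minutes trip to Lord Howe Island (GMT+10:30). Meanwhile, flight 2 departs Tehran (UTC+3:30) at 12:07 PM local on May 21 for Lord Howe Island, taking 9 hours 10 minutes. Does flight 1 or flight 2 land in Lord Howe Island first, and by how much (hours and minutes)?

Flight 1 in UTC: 3:35 PM − 5:30 = 10:05 AM on May 21.
+13 hours and 40 minutes → arrive 11:45 PM UTC on May 21.
Flight 2 in UTC: 12:07 PM − 3:30 = 8:37 AM on May 21.
+9 hours and 10 minutes → arrive 5:47 PM UTC on May 21.
Flight 2 lands earlier by 5 hours 58 minutes.

the second, by 5 hours 58 minutes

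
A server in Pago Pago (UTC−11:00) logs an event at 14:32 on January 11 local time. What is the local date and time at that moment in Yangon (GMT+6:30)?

08:02 on January 12

In UTC: 14:32 + 11:00 = 01:32 on Jan 12.
Yangon is UTC+6:30: 01:32 + 6:30 = 08:02 on Jan 12.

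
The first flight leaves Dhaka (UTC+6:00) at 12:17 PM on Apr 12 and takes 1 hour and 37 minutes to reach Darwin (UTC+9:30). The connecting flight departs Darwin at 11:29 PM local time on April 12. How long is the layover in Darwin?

Convert departure to UTC: 12:17 PM − 6:00 = 6:17 AM UTC on Apr 12.
Add 1 hour 37 minutes flight time → 7:54 AM UTC.
Darwin is UTC+9:30, so local arrival = 7:54 AM + 9:30 = 5:24 PM on Apr 12.
Layover = 11:29 PM − 5:24 PM = 6 hours 5 minutes.

6 hours 5 minutes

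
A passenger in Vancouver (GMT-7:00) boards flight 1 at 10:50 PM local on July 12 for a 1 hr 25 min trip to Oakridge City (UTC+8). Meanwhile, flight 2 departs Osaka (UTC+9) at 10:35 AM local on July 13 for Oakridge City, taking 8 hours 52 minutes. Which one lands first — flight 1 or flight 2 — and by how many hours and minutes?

the first, by 3 hours 12 minutes

Flight 1 in UTC: 10:50 PM + 7:00 = 5:50 AM on Jul 13.
+1 hour 25 minutes → arrive 7:15 AM UTC on Jul 13.
Flight 2 in UTC: 10:35 AM − 9:00 = 1:35 AM on Jul 13.
+8 hours and 52 minutes → arrive 10:27 AM UTC on Jul 13.
Flight 1 lands earlier by 3 hours 12 minutes.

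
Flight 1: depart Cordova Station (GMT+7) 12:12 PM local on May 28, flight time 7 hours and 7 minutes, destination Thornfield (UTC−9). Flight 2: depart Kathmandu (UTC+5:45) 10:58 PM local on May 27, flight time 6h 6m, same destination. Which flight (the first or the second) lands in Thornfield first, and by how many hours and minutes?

the second, by 13 hours

Flight 1 in UTC: 12:12 PM − 7:00 = 5:12 AM on May 28.
+7 hours and 7 minutes → arrive 12:19 PM UTC on May 28.
Flight 2 in UTC: 10:58 PM − 5:45 = 5:13 PM on May 27.
+6 hours and 6 minutes → arrive 11:19 PM UTC on May 27.
Flight 2 lands earlier by 13 hours.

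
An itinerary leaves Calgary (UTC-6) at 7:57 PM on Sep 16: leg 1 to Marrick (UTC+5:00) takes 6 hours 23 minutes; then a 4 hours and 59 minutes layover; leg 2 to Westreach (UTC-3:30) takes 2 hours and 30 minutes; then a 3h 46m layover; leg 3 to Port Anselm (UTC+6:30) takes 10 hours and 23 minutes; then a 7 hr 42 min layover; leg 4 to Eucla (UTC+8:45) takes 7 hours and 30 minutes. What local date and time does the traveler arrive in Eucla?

5:55 AM on September 19

Convert departure to UTC: 7:57 PM + 6:00 = 1:57 AM UTC on Sep 17.
Add 6 hours 23 minutes leg 1 → 8:20 AM UTC.
Add 4 hours 59 minutes layover in Marrick → 1:19 PM UTC.
Add 2 hours and 30 minutes leg 2 → 3:49 PM UTC.
Add 3 hours and 46 minutes layover in Westreach → 7:35 PM UTC.
Add 10 hours and 23 minutes leg 3 → 5:58 AM UTC (Sep 18).
Add 7 hours and 42 minutes layover in Port Anselm → 1:40 PM UTC.
Add 7 hours 30 minutes leg 4 → 9:10 PM UTC.
Eucla is UTC+8:45, so local arrival = 9:10 PM + 8:45 = 5:55 AM on Sep 19.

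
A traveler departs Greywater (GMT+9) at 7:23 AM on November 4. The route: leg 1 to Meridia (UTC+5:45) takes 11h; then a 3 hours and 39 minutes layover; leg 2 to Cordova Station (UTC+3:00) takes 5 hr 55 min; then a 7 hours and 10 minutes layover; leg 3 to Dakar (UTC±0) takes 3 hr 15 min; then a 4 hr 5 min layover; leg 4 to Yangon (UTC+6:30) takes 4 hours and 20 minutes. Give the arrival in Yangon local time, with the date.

8:17 PM on November 5

Convert departure to UTC: 7:23 AM − 9:00 = 10:23 PM UTC on Nov 3.
Add 11 hours leg 1 → 9:23 AM UTC (Nov 4).
Add 3 hours and 39 minutes layover in Meridia → 1:02 PM UTC.
Add 5 hours 55 minutes leg 2 → 6:57 PM UTC.
Add 7 hours and 10 minutes layover in Cordova Station → 2:07 AM UTC (Nov 5).
Add 3 hours 15 minutes leg 3 → 5:22 AM UTC.
Add 4 hours 5 minutes layover in Dakar → 9:27 AM UTC.
Add 4 hours 20 minutes leg 4 → 1:47 PM UTC.
Yangon is UTC+6:30, so local arrival = 1:47 PM + 6:30 = 8:17 PM on Nov 5.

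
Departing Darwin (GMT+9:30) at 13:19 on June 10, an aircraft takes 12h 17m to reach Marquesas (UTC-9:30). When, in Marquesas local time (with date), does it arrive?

06:36 on June 10

Marquesas is 19:00 behind Darwin.
After 12 hours 17 minutes it is 01:36 (Jun 11) in Darwin.
Shift by the zone difference: 01:36 − 19:00 = 06:36 on Jun 10 in Marquesas.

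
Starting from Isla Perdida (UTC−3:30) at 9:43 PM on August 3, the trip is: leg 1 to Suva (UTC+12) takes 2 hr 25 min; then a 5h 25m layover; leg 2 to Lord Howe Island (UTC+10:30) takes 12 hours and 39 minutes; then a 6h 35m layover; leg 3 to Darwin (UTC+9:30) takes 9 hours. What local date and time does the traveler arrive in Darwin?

Convert departure to UTC: 9:43 PM + 3:30 = 1:13 AM UTC on Aug 4.
Add 2 hours and 25 minutes leg 1 → 3:38 AM UTC.
Add 5 hours and 25 minutes layover in Suva → 9:03 AM UTC.
Add 12 hours and 39 minutes leg 2 → 9:42 PM UTC.
Add 6 hours 35 minutes layover in Lord Howe Island → 4:17 AM UTC (Aug 5).
Add 9 hours leg 3 → 1:17 PM UTC.
Darwin is UTC+9:30, so local arrival = 1:17 PM + 9:30 = 10:47 PM on Aug 5.

10:47 PM on August 5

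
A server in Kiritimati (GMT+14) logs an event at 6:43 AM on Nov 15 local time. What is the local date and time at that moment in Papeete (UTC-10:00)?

6:43 AM on Nov 14

In UTC: 6:43 AM − 14:00 = 4:43 PM on Nov 14.
Papeete is UTC−10:00: 4:43 PM − 10:00 = 6:43 AM on Nov 14.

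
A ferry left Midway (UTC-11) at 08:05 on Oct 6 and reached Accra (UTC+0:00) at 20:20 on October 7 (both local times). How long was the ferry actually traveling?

25 hours 15 minutes

Departure in UTC: 08:05 + 11:00 = 19:05 on Oct 6.
Arrival is already UTC: 20:20 on Oct 7.
Elapsed = 20:20 − 19:05 (+1 day) = 25 hours 15 minutes.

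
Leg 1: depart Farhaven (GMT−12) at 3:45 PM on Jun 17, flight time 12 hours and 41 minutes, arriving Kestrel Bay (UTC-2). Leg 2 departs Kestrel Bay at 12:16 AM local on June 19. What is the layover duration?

9 hours 50 minutes

Convert departure to UTC: 3:45 PM + 12:00 = 3:45 AM UTC on Jun 18.
Add 12 hours 41 minutes flight time → 4:26 PM UTC.
Kestrel Bay is UTC−2:00, so local arrival = 4:26 PM − 2:00 = 2:26 PM on Jun 18.
Layover = 12:16 AM − 2:26 PM (+1 day) = 9 hours 50 minutes.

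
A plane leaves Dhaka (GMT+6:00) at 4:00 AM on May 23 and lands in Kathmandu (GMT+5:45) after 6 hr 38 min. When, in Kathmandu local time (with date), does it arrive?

Kathmandu is 0:15 behind Dhaka.
After 6 hours and 38 minutes it is 10:38 AM in Dhaka.
Shift by the zone difference: 10:38 AM − 0:15 = 10:23 AM on May 23 in Kathmandu.

10:23 AM on May 23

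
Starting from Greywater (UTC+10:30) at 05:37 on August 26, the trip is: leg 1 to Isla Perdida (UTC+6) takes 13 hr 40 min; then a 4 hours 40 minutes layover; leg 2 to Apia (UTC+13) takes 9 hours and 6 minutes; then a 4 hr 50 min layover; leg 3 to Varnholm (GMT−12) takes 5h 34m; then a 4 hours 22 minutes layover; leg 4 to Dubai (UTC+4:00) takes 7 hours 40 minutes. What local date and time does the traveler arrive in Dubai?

Convert departure to UTC: 05:37 − 10:30 = 19:07 UTC on Aug 25.
Add 13 hours and 40 minutes leg 1 → 08:47 UTC (Aug 26).
Add 4 hours and 40 minutes layover in Isla Perdida → 13:27 UTC.
Add 9 hours and 6 minutes leg 2 → 22:33 UTC.
Add 4 hours and 50 minutes layover in Apia → 03:23 UTC (Aug 27).
Add 5 hours and 34 minutes leg 3 → 08:57 UTC.
Add 4 hours and 22 minutes layover in Varnholm → 13:19 UTC.
Add 7 hours 40 minutes leg 4 → 20:59 UTC.
Dubai is UTC+4:00, so local arrival = 20:59 + 4:00 = 00:59 on Aug 28.

00:59 on Aug 28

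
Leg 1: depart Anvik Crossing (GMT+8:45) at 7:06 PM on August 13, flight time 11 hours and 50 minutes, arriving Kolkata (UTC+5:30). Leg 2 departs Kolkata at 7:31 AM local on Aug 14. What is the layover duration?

3 hours 50 minutes

Convert departure to UTC: 7:06 PM − 8:45 = 10:21 AM UTC on Aug 13.
Add 11 hours 50 minutes flight time → 10:11 PM UTC.
Kolkata is UTC+5:30, so local arrival = 10:11 PM + 5:30 = 3:41 AM on Aug 14.
Layover = 7:31 AM − 3:41 AM = 3 hours 50 minutes.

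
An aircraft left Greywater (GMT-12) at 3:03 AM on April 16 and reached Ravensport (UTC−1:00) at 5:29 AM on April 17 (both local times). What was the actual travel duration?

Ravensport is 11:00 ahead of Greywater.
Clock-face elapsed time (ignoring zones) is 26 hours 26 minutes.
Actual elapsed = 26 hours 26 minutes − 11:00 = 15 hours 26 minutes.

15 hours 26 minutes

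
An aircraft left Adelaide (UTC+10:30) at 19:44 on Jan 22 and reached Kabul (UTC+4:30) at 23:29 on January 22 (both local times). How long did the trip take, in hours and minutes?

9 hours 45 minutes

Departure in UTC: 19:44 − 10:30 = 09:14 on Jan 22.
Arrival in UTC: 23:29 − 4:30 = 18:59 on Jan 22.
Elapsed = 18:59 − 09:14 = 9 hours 45 minutes.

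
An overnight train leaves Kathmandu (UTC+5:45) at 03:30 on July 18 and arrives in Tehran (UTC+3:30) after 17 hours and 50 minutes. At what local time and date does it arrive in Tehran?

19:05 on July 18

Convert departure to UTC: 03:30 − 5:45 = 21:45 UTC on Jul 17.
Add 17 hours 50 minutes travel time → 15:35 UTC (Jul 18).
Tehran is UTC+3:30, so local arrival = 15:35 + 3:30 = 19:05 on Jul 18.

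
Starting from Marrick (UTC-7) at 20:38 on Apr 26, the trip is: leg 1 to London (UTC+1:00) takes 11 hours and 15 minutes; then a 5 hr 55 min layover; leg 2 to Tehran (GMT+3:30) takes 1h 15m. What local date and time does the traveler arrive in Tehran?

01:33 on Apr 28

Convert departure to UTC: 20:38 + 7:00 = 03:38 UTC on Apr 27.
Add 11 hours and 15 minutes leg 1 → 14:53 UTC.
Add 5 hours 55 minutes layover in London → 20:48 UTC.
Add 1 hour and 15 minutes leg 2 → 22:03 UTC.
Tehran is UTC+3:30, so local arrival = 22:03 + 3:30 = 01:33 on Apr 28.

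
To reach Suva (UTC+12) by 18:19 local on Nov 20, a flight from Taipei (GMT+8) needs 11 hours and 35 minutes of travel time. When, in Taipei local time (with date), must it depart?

Target arrival in UTC: 18:19 − 12:00 = 06:19 on Nov 20.
Subtract 11 hours and 35 minutes → departure 18:44 UTC on Nov 19.
Taipei is UTC+8:00: 18:44 + 8:00 = 02:44 on Nov 20.

02:44 on November 20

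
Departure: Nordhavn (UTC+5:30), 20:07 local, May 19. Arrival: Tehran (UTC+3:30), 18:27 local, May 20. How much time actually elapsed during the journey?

Departure in UTC: 20:07 − 5:30 = 14:37 on May 19.
Arrival in UTC: 18:27 − 3:30 = 14:57 on May 20.
Elapsed = 14:57 − 14:37 (+1 day) = 24 hours 20 minutes.

24 hours 20 minutes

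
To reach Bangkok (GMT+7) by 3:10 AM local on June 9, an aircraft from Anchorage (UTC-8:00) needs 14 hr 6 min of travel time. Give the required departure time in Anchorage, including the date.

Target arrival in UTC: 3:10 AM − 7:00 = 8:10 PM on Jun 8.
Subtract 14 hours and 6 minutes → departure 6:04 AM UTC on Jun 8.
Anchorage is UTC−8:00: 6:04 AM − 8:00 = 10:04 PM on Jun 7.

10:04 PM on June 7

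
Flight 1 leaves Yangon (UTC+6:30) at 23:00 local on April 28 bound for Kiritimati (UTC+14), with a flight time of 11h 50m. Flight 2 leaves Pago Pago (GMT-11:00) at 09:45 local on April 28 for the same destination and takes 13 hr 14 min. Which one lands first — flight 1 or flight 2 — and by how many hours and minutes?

the first, by 5 hours 39 minutes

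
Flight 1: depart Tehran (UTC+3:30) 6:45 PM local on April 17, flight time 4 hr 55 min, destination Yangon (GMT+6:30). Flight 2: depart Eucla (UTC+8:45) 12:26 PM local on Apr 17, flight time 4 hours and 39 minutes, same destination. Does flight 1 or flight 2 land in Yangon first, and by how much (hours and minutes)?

Flight 1 in UTC: 6:45 PM − 3:30 = 3:15 PM on Apr 17.
+4 hours 55 minutes → arrive 8:10 PM UTC on Apr 17.
Flight 2 in UTC: 12:26 PM − 8:45 = 3:41 AM on Apr 17.
+4 hours and 39 minutes → arrive 8:20 AM UTC on Apr 17.
Flight 2 lands earlier by 11 hours 50 minutes.

the second, by 11 hours 50 minutes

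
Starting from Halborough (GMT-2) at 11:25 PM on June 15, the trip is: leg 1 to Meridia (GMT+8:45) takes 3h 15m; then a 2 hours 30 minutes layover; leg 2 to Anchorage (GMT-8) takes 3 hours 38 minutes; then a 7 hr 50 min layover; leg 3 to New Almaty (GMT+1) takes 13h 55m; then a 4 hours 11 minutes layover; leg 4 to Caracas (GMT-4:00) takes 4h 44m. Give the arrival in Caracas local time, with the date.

Convert departure to UTC: 11:25 PM + 2:00 = 1:25 AM UTC on Jun 16.
Add 3 hours 15 minutes leg 1 → 4:40 AM UTC.
Add 2 hours 30 minutes layover in Meridia → 7:10 AM UTC.
Add 3 hours 38 minutes leg 2 → 10:48 AM UTC.
Add 7 hours 50 minutes layover in Anchorage → 6:38 PM UTC.
Add 13 hours and 55 minutes leg 3 → 8:33 AM UTC (Jun 17).
Add 4 hours 11 minutes layover in New Almaty → 12:44 PM UTC.
Add 4 hours and 44 minutes leg 4 → 5:28 PM UTC.
Caracas is UTC−4:00, so local arrival = 5:28 PM − 4:00 = 1:28 PM on Jun 17.

1:28 PM on June 17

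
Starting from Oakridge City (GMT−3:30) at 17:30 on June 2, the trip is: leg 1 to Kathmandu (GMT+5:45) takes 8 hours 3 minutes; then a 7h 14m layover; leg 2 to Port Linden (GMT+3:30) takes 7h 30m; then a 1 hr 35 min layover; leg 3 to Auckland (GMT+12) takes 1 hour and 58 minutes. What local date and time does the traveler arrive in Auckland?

Convert departure to UTC: 17:30 + 3:30 = 21:00 UTC on Jun 2.
Add 8 hours 3 minutes leg 1 → 05:03 UTC (Jun 3).
Add 7 hours 14 minutes layover in Kathmandu → 12:17 UTC.
Add 7 hours 30 minutes leg 2 → 19:47 UTC.
Add 1 hour 35 minutes layover in Port Linden → 21:22 UTC.
Add 1 hour 58 minutes leg 3 → 23:20 UTC.
Auckland is UTC+12:00, so local arrival = 23:20 + 12:00 = 11:20 on Jun 4.

11:20 on Jun 4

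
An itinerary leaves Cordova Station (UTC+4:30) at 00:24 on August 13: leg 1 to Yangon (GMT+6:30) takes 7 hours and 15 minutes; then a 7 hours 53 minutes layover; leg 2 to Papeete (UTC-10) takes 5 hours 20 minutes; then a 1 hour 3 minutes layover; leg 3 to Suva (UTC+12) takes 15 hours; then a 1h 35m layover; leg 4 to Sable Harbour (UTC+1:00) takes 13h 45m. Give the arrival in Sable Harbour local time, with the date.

00:45 on August 15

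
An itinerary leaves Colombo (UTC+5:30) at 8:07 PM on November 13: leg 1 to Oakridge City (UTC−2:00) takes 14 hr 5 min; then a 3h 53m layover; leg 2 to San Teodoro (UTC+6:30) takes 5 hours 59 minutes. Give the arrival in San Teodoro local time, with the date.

Convert departure to UTC: 8:07 PM − 5:30 = 2:37 PM UTC on Nov 13.
Add 14 hours and 5 minutes leg 1 → 4:42 AM UTC (Nov 14).
Add 3 hours and 53 minutes layover in Oakridge City → 8:35 AM UTC.
Add 5 hours and 59 minutes leg 2 → 2:34 PM UTC.
San Teodoro is UTC+6:30, so local arrival = 2:34 PM + 6:30 = 9:04 PM on Nov 14.

9:04 PM on Nov 14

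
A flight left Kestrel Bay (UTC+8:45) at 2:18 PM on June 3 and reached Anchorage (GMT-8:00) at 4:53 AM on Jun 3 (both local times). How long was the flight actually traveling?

7 hours 20 minutes

Departure in UTC: 2:18 PM − 8:45 = 5:33 AM on Jun 3.
Arrival in UTC: 4:53 AM + 8:00 = 12:53 PM on Jun 3.
Elapsed = 12:53 PM − 5:33 AM = 7 hours 20 minutes.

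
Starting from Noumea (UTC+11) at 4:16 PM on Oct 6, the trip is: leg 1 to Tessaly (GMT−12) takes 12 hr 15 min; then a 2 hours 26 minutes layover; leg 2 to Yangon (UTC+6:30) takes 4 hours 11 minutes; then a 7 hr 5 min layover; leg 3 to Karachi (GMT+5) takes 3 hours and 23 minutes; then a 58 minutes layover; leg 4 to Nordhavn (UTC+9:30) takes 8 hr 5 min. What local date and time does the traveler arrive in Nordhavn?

5:09 AM on October 8

Convert departure to UTC: 4:16 PM − 11:00 = 5:16 AM UTC on Oct 6.
Add 12 hours and 15 minutes leg 1 → 5:31 PM UTC.
Add 2 hours and 26 minutes layover in Tessaly → 7:57 PM UTC.
Add 4 hours 11 minutes leg 2 → 12:08 AM UTC (Oct 7).
Add 7 hours and 5 minutes layover in Yangon → 7:13 AM UTC.
Add 3 hours 23 minutes leg 3 → 10:36 AM UTC.
Add 58 minutes layover in Karachi → 11:34 AM UTC.
Add 8 hours and 5 minutes leg 4 → 7:39 PM UTC.
Nordhavn is UTC+9:30, so local arrival = 7:39 PM + 9:30 = 5:09 AM on Oct 8.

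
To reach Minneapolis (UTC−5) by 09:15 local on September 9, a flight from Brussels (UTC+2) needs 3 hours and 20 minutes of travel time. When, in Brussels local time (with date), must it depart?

Target arrival in UTC: 09:15 + 5:00 = 14:15 on Sep 9.
Subtract 3 hours 20 minutes → departure 10:55 UTC on Sep 9.
Brussels is UTC+2:00: 10:55 + 2:00 = 12:55 on Sep 9.

12:55 on September 9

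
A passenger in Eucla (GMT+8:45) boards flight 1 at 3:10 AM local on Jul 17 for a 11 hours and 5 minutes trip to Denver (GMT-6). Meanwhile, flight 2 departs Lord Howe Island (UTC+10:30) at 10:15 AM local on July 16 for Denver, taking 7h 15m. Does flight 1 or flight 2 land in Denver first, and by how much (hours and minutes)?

Flight 1 in UTC: 3:10 AM − 8:45 = 6:25 PM on Jul 16.
+11 hours 5 minutes → arrive 5:30 AM UTC on Jul 17.
Flight 2 in UTC: 10:15 AM − 10:30 = 11:45 PM on Jul 15.
+7 hours and 15 minutes → arrive 7:00 AM UTC on Jul 16.
Flight 2 lands earlier by 22 hours 30 minutes.

the second, by 22 hours 30 minutes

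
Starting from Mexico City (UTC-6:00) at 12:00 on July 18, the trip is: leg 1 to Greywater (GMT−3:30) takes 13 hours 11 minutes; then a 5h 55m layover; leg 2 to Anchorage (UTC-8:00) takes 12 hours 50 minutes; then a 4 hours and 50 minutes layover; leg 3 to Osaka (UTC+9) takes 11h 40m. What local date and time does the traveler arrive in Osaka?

Convert departure to UTC: 12:00 + 6:00 = 18:00 UTC on Jul 18.
Add 13 hours and 11 minutes leg 1 → 07:11 UTC (Jul 19).
Add 5 hours and 55 minutes layover in Greywater → 13:06 UTC.
Add 12 hours 50 minutes leg 2 → 01:56 UTC (Jul 20).
Add 4 hours 50 minutes layover in Anchorage → 06:46 UTC.
Add 11 hours 40 minutes leg 3 → 18:26 UTC.
Osaka is UTC+9:00, so local arrival = 18:26 + 9:00 = 03:26 on Jul 21.

03:26 on July 21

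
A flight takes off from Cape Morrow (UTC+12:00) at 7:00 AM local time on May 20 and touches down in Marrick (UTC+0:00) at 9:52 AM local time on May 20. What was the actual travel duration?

14 hours 52 minutes

Departure in UTC: 7:00 AM − 12:00 = 7:00 PM on May 19.
Arrival is already UTC: 9:52 AM on May 20.
Elapsed = 9:52 AM − 7:00 PM (+1 day) = 14 hours 52 minutes.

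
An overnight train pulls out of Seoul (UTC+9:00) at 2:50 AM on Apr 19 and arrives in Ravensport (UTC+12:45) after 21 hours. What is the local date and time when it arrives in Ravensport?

Convert departure to UTC: 2:50 AM − 9:00 = 5:50 PM UTC on Apr 18.
Add 21 hours travel time → 2:50 PM UTC (Apr 19).
Ravensport is UTC+12:45, so local arrival = 2:50 PM + 12:45 = 3:35 AM on Apr 20.

3:35 AM on April 20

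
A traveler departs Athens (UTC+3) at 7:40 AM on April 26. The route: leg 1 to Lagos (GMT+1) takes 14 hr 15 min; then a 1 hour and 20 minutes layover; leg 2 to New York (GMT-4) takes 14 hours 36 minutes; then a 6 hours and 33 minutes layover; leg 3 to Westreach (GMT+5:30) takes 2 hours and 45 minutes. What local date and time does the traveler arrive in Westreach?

1:39 AM on Apr 28

Convert departure to UTC: 7:40 AM − 3:00 = 4:40 AM UTC on Apr 26.
Add 14 hours and 15 minutes leg 1 → 6:55 PM UTC.
Add 1 hour and 20 minutes layover in Lagos → 8:15 PM UTC.
Add 14 hours 36 minutes leg 2 → 10:51 AM UTC (Apr 27).
Add 6 hours and 33 minutes layover in New York → 5:24 PM UTC.
Add 2 hours and 45 minutes leg 3 → 8:09 PM UTC.
Westreach is UTC+5:30, so local arrival = 8:09 PM + 5:30 = 1:39 AM on Apr 28.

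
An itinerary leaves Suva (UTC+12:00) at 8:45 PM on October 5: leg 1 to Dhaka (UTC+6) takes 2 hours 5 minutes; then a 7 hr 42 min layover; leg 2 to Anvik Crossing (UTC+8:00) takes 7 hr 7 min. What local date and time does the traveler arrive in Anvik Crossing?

Convert departure to UTC: 8:45 PM − 12:00 = 8:45 AM UTC on Oct 5.
Add 2 hours and 5 minutes leg 1 → 10:50 AM UTC.
Add 7 hours and 42 minutes layover in Dhaka → 6:32 PM UTC.
Add 7 hours 7 minutes leg 2 → 1:39 AM UTC (Oct 6).
Anvik Crossing is UTC+8:00, so local arrival = 1:39 AM + 8:00 = 9:39 AM on Oct 6.

9:39 AM on October 6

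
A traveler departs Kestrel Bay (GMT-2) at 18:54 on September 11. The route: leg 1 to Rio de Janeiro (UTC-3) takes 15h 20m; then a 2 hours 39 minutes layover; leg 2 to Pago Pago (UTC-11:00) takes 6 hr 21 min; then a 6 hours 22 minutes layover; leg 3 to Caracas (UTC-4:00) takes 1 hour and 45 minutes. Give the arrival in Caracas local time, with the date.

01:21 on Sep 13

Convert departure to UTC: 18:54 + 2:00 = 20:54 UTC on Sep 11.
Add 15 hours 20 minutes leg 1 → 12:14 UTC (Sep 12).
Add 2 hours 39 minutes layover in Rio de Janeiro → 14:53 UTC.
Add 6 hours 21 minutes leg 2 → 21:14 UTC.
Add 6 hours 22 minutes layover in Pago Pago → 03:36 UTC (Sep 13).
Add 1 hour and 45 minutes leg 3 → 05:21 UTC.
Caracas is UTC−4:00, so local arrival = 05:21 − 4:00 = 01:21 on Sep 13.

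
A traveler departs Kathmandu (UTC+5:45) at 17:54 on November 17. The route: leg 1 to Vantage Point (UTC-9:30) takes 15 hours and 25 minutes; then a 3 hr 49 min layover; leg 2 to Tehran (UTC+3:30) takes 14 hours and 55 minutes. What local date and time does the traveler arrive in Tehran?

Convert departure to UTC: 17:54 − 5:45 = 12:09 UTC on Nov 17.
Add 15 hours 25 minutes leg 1 → 03:34 UTC (Nov 18).
Add 3 hours 49 minutes layover in Vantage Point → 07:23 UTC.
Add 14 hours and 55 minutes leg 2 → 22:18 UTC.
Tehran is UTC+3:30, so local arrival = 22:18 + 3:30 = 01:48 on Nov 19.

01:48 on November 19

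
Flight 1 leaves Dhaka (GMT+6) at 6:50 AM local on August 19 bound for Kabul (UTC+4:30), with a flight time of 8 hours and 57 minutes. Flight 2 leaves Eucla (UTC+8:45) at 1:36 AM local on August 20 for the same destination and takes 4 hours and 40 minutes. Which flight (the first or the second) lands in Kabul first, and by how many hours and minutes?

the first, by 11 hours 44 minutes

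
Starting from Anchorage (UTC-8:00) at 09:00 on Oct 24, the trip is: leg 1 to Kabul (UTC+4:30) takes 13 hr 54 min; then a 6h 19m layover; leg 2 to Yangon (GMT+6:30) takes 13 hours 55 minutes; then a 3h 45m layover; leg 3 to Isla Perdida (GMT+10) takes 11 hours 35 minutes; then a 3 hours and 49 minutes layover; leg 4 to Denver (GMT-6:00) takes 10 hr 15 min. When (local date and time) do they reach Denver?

02:32 on October 27

Convert departure to UTC: 09:00 + 8:00 = 17:00 UTC on Oct 24.
Add 13 hours 54 minutes leg 1 → 06:54 UTC (Oct 25).
Add 6 hours 19 minutes layover in Kabul → 13:13 UTC.
Add 13 hours 55 minutes leg 2 → 03:08 UTC (Oct 26).
Add 3 hours and 45 minutes layover in Yangon → 06:53 UTC.
Add 11 hours and 35 minutes leg 3 → 18:28 UTC.
Add 3 hours 49 minutes layover in Isla Perdida → 22:17 UTC.
Add 10 hours 15 minutes leg 4 → 08:32 UTC (Oct 27).
Denver is UTC−6:00, so local arrival = 08:32 − 6:00 = 02:32 on Oct 27.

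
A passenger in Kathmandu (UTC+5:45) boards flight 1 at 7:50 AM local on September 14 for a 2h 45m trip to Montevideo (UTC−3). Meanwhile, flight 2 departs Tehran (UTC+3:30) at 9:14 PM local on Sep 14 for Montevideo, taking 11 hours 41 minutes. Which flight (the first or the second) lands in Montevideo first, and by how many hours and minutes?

the first, by 24 hours 35 minutes

Flight 1 in UTC: 7:50 AM − 5:45 = 2:05 AM on Sep 14.
+2 hours 45 minutes → arrive 4:50 AM UTC on Sep 14.
Flight 2 in UTC: 9:14 PM − 3:30 = 5:44 PM on Sep 14.
+11 hours and 41 minutes → arrive 5:25 AM UTC on Sep 15.
Flight 1 lands earlier by 24 hours 35 minutes.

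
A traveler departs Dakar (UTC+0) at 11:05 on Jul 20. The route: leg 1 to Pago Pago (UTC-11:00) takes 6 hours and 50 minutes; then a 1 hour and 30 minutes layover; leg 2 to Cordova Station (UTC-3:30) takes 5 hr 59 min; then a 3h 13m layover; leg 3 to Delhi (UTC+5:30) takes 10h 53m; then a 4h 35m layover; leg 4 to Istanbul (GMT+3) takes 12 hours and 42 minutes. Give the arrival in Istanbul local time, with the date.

Dakar is at UTC+0, so departure is already 11:05 UTC on Jul 20.
Add 6 hours and 50 minutes leg 1 → 17:55 UTC.
Add 1 hour and 30 minutes layover in Pago Pago → 19:25 UTC.
Add 5 hours 59 minutes leg 2 → 01:24 UTC (Jul 21).
Add 3 hours and 13 minutes layover in Cordova Station → 04:37 UTC.
Add 10 hours 53 minutes leg 3 → 15:30 UTC.
Add 4 hours 35 minutes layover in Delhi → 20:05 UTC.
Add 12 hours 42 minutes leg 4 → 08:47 UTC (Jul 22).
Istanbul is UTC+3:00, so local arrival = 08:47 + 3:00 = 11:47 on Jul 22.

11:47 on July 22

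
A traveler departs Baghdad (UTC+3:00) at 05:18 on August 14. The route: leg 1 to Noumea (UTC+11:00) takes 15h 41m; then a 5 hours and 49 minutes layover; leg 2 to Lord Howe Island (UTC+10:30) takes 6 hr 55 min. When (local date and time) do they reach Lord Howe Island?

Convert departure to UTC: 05:18 − 3:00 = 02:18 UTC on Aug 14.
Add 15 hours and 41 minutes leg 1 → 17:59 UTC.
Add 5 hours 49 minutes layover in Noumea → 23:48 UTC.
Add 6 hours 55 minutes leg 2 → 06:43 UTC (Aug 15).
Lord Howe Island is UTC+10:30, so local arrival = 06:43 + 10:30 = 17:13 on Aug 15.

17:13 on August 15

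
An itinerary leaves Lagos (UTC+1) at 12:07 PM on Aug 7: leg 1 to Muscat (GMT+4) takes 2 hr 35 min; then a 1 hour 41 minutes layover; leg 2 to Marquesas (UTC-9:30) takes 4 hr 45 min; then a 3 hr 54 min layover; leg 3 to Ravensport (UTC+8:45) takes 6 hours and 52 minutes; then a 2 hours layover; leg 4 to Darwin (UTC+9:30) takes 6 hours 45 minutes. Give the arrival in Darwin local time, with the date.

1:09 AM on August 9

Convert departure to UTC: 12:07 PM − 1:00 = 11:07 AM UTC on Aug 7.
Add 2 hours and 35 minutes leg 1 → 1:42 PM UTC.
Add 1 hour and 41 minutes layover in Muscat → 3:23 PM UTC.
Add 4 hours 45 minutes leg 2 → 8:08 PM UTC.
Add 3 hours 54 minutes layover in Marquesas → 12:02 AM UTC (Aug 8).
Add 6 hours 52 minutes leg 3 → 6:54 AM UTC.
Add 2 hours layover in Ravensport → 8:54 AM UTC.
Add 6 hours and 45 minutes leg 4 → 3:39 PM UTC.
Darwin is UTC+9:30, so local arrival = 3:39 PM + 9:30 = 1:09 AM on Aug 9.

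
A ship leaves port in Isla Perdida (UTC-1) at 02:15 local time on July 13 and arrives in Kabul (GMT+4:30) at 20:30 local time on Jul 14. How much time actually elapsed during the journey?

36 hours 45 minutes

Departure in UTC: 02:15 + 1:00 = 03:15 on Jul 13.
Arrival in UTC: 20:30 − 4:30 = 16:00 on Jul 14.
Elapsed = 16:00 − 03:15 (+1 day) = 36 hours 45 minutes.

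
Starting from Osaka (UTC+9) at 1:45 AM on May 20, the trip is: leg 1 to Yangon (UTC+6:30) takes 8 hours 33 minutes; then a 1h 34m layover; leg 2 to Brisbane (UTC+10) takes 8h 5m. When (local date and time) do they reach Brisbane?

8:57 PM on May 20

Convert departure to UTC: 1:45 AM − 9:00 = 4:45 PM UTC on May 19.
Add 8 hours and 33 minutes leg 1 → 1:18 AM UTC (May 20).
Add 1 hour and 34 minutes layover in Yangon → 2:52 AM UTC.
Add 8 hours 5 minutes leg 2 → 10:57 AM UTC.
Brisbane is UTC+10:00, so local arrival = 10:57 AM + 10:00 = 8:57 PM on May 20.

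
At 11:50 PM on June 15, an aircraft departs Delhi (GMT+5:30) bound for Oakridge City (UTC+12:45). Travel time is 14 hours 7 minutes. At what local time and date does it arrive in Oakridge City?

9:12 PM on Jun 16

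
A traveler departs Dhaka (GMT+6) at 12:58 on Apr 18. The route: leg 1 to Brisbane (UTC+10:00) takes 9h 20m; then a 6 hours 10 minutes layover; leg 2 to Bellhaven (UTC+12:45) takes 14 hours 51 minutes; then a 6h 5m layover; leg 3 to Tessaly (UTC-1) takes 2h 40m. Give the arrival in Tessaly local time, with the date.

Convert departure to UTC: 12:58 − 6:00 = 06:58 UTC on Apr 18.
Add 9 hours 20 minutes leg 1 → 16:18 UTC.
Add 6 hours and 10 minutes layover in Brisbane → 22:28 UTC.
Add 14 hours and 51 minutes leg 2 → 13:19 UTC (Apr 19).
Add 6 hours and 5 minutes layover in Bellhaven → 19:24 UTC.
Add 2 hours and 40 minutes leg 3 → 22:04 UTC.
Tessaly is UTC−1:00, so local arrival = 22:04 − 1:00 = 21:04 on Apr 19.

21:04 on April 19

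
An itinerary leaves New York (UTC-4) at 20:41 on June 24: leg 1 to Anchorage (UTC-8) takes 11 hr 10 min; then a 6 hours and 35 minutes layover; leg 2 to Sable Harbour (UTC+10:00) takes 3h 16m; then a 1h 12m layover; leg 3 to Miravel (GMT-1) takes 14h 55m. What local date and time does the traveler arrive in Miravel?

12:49 on June 26

Convert departure to UTC: 20:41 + 4:00 = 00:41 UTC on Jun 25.
Add 11 hours and 10 minutes leg 1 → 11:51 UTC.
Add 6 hours 35 minutes layover in Anchorage → 18:26 UTC.
Add 3 hours and 16 minutes leg 2 → 21:42 UTC.
Add 1 hour 12 minutes layover in Sable Harbour → 22:54 UTC.
Add 14 hours and 55 minutes leg 3 → 13:49 UTC (Jun 26).
Miravel is UTC−1:00, so local arrival = 13:49 − 1:00 = 12:49 on Jun 26.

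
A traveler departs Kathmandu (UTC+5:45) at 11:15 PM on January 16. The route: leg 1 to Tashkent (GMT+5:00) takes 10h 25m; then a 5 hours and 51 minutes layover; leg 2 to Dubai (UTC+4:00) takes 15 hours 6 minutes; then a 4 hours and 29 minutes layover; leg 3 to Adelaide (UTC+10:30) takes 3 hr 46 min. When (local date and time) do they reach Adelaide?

7:37 PM on Jan 18

Convert departure to UTC: 11:15 PM − 5:45 = 5:30 PM UTC on Jan 16.
Add 10 hours and 25 minutes leg 1 → 3:55 AM UTC (Jan 17).
Add 5 hours and 51 minutes layover in Tashkent → 9:46 AM UTC.
Add 15 hours and 6 minutes leg 2 → 12:52 AM UTC (Jan 18).
Add 4 hours 29 minutes layover in Dubai → 5:21 AM UTC.
Add 3 hours and 46 minutes leg 3 → 9:07 AM UTC.
Adelaide is UTC+10:30, so local arrival = 9:07 AM + 10:30 = 7:37 PM on Jan 18.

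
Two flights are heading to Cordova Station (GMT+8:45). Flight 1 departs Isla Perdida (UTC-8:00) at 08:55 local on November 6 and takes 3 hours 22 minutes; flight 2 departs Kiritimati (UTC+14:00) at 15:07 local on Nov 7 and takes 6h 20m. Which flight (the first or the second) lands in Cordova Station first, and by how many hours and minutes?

Flight 1 in UTC: 08:55 + 8:00 = 16:55 on Nov 6.
+3 hours and 22 minutes → arrive 20:17 UTC on Nov 6.
Flight 2 in UTC: 15:07 − 14:00 = 01:07 on Nov 7.
+6 hours and 20 minutes → arrive 07:27 UTC on Nov 7.
Flight 1 lands earlier by 11 hours 10 minutes.

the first, by 11 hours 10 minutes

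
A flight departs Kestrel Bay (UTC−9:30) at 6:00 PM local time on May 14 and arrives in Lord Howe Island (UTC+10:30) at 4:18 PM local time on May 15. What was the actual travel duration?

Departure in UTC: 6:00 PM + 9:30 = 3:30 AM on May 15.
Arrival in UTC: 4:18 PM − 10:30 = 5:48 AM on May 15.
Elapsed = 5:48 AM − 3:30 AM = 2 hours 18 minutes.

2 hours 18 minutes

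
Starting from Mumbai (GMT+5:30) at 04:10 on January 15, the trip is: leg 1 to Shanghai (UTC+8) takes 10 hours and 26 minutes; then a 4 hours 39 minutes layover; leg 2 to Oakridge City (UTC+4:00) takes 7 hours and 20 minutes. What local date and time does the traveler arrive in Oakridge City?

01:05 on January 16

Convert departure to UTC: 04:10 − 5:30 = 22:40 UTC on Jan 14.
Add 10 hours and 26 minutes leg 1 → 09:06 UTC (Jan 15).
Add 4 hours 39 minutes layover in Shanghai → 13:45 UTC.
Add 7 hours and 20 minutes leg 2 → 21:05 UTC.
Oakridge City is UTC+4:00, so local arrival = 21:05 + 4:00 = 01:05 on Jan 16.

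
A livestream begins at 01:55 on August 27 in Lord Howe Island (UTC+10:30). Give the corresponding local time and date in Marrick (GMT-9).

In UTC: 01:55 − 10:30 = 15:25 on Aug 26.
Marrick is UTC−9:00: 15:25 − 9:00 = 06:25 on Aug 26.

06:25 on Aug 26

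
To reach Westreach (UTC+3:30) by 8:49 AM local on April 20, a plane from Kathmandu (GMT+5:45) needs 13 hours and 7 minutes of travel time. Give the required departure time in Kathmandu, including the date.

Target arrival in UTC: 8:49 AM − 3:30 = 5:19 AM on Apr 20.
Subtract 13 hours 7 minutes → departure 4:12 PM UTC on Apr 19.
Kathmandu is UTC+5:45: 4:12 PM + 5:45 = 9:57 PM on Apr 19.

9:57 PM on Apr 19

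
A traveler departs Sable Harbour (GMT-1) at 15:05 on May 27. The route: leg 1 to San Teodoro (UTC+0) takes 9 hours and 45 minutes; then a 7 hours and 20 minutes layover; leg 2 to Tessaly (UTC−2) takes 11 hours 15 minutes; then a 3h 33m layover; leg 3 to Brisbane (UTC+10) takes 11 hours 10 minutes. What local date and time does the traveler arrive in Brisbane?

21:08 on May 29

Convert departure to UTC: 15:05 + 1:00 = 16:05 UTC on May 27.
Add 9 hours and 45 minutes leg 1 → 01:50 UTC (May 28).
Add 7 hours 20 minutes layover in San Teodoro → 09:10 UTC.
Add 11 hours and 15 minutes leg 2 → 20:25 UTC.
Add 3 hours and 33 minutes layover in Tessaly → 23:58 UTC.
Add 11 hours 10 minutes leg 3 → 11:08 UTC (May 29).
Brisbane is UTC+10:00, so local arrival = 11:08 + 10:00 = 21:08 on May 29.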